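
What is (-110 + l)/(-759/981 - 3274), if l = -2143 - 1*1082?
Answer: 1090545/1070851 ≈ 1.0184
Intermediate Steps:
l = -3225 (l = -2143 - 1082 = -3225)
(-110 + l)/(-759/981 - 3274) = (-110 - 3225)/(-759/981 - 3274) = -3335/(-759*1/981 - 3274) = -3335/(-253/327 - 3274) = -3335/(-1070851/327) = -3335*(-327/1070851) = 1090545/1070851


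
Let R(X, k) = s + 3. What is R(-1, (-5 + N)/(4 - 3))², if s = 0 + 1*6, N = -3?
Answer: 81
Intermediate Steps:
s = 6 (s = 0 + 6 = 6)
R(X, k) = 9 (R(X, k) = 6 + 3 = 9)
R(-1, (-5 + N)/(4 - 3))² = 9² = 81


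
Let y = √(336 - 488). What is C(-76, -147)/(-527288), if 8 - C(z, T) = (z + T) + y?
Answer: -231/527288 + I*√38/263644 ≈ -0.00043809 + 2.3382e-5*I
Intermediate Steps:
y = 2*I*√38 (y = √(-152) = 2*I*√38 ≈ 12.329*I)
C(z, T) = 8 - T - z - 2*I*√38 (C(z, T) = 8 - ((z + T) + 2*I*√38) = 8 - ((T + z) + 2*I*√38) = 8 - (T + z + 2*I*√38) = 8 + (-T - z - 2*I*√38) = 8 - T - z - 2*I*√38)
C(-76, -147)/(-527288) = (8 - 1*(-147) - 1*(-76) - 2*I*√38)/(-527288) = (8 + 147 + 76 - 2*I*√38)*(-1/527288) = (231 - 2*I*√38)*(-1/527288) = -231/527288 + I*√38/263644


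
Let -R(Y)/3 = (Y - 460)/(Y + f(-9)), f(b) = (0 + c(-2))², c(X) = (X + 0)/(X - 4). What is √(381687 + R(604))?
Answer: √11283016435647/5437 ≈ 617.81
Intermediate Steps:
c(X) = X/(-4 + X)
f(b) = ⅑ (f(b) = (0 - 2/(-4 - 2))² = (0 - 2/(-6))² = (0 - 2*(-⅙))² = (0 + ⅓)² = (⅓)² = ⅑)
R(Y) = -3*(-460 + Y)/(⅑ + Y) (R(Y) = -3*(Y - 460)/(Y + ⅑) = -3*(-460 + Y)/(⅑ + Y))
√(381687 + R(604)) = √(381687 + 27*(460 - 1*604)/(1 + 9*604)) = √(381687 + 27*(460 - 604)/(1 + 5436)) = √(381687 + 27*(-144)/5437) = √(381687 + 27*(1/5437)*(-144)) = √(381687 - 3888/5437) = √(2075228331/5437) = √11283016435647/5437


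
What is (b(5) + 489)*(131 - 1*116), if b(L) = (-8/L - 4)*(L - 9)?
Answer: 7671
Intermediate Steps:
b(L) = (-9 + L)*(-4 - 8/L) (b(L) = (-4 - 8/L)*(-9 + L) = (-9 + L)*(-4 - 8/L))
(b(5) + 489)*(131 - 1*116) = ((28 - 4*5 + 72/5) + 489)*(131 - 1*116) = ((28 - 20 + 72*(⅕)) + 489)*(131 - 116) = ((28 - 20 + 72/5) + 489)*15 = (112/5 + 489)*15 = (2557/5)*15 = 7671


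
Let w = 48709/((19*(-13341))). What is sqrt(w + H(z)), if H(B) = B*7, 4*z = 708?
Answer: 2*sqrt(19898847488697)/253479 ≈ 35.197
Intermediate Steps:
z = 177 (z = (1/4)*708 = 177)
H(B) = 7*B
w = -48709/253479 (w = 48709/(-253479) = 48709*(-1/253479) = -48709/253479 ≈ -0.19216)
sqrt(w + H(z)) = sqrt(-48709/253479 + 7*177) = sqrt(-48709/253479 + 1239) = sqrt(314011772/253479) = 2*sqrt(19898847488697)/253479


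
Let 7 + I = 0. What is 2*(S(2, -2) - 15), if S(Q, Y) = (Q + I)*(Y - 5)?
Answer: 40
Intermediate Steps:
I = -7 (I = -7 + 0 = -7)
S(Q, Y) = (-7 + Q)*(-5 + Y) (S(Q, Y) = (Q - 7)*(Y - 5) = (-7 + Q)*(-5 + Y))
2*(S(2, -2) - 15) = 2*((35 - 7*(-2) - 5*2 + 2*(-2)) - 15) = 2*((35 + 14 - 10 - 4) - 15) = 2*(35 - 15) = 2*20 = 40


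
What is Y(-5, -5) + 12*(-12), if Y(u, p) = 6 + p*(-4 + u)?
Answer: -93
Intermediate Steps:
Y(-5, -5) + 12*(-12) = (6 - 4*(-5) - 5*(-5)) + 12*(-12) = (6 + 20 + 25) - 144 = 51 - 144 = -93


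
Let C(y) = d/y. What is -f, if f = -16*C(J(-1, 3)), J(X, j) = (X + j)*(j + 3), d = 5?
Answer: 20/3 ≈ 6.6667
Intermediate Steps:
J(X, j) = (3 + j)*(X + j) (J(X, j) = (X + j)*(3 + j) = (3 + j)*(X + j))
C(y) = 5/y
f = -20/3 (f = -80/(3² + 3*(-1) + 3*3 - 1*3) = -80/(9 - 3 + 9 - 3) = -80/12 = -16*5/12 = -20/3 ≈ -6.6667)
-f = -1*(-20/3) = 20/3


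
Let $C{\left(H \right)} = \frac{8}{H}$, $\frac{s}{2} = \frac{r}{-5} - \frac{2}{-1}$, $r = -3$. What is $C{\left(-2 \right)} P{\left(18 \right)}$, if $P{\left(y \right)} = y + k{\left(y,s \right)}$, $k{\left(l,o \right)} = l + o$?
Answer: $- \frac{824}{5} \approx -164.8$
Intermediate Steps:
$s = \frac{26}{5}$ ($s = 2 \left(- \frac{3}{-5} - \frac{2}{-1}\right) = 2 \left(\left(-3\right) \left(- \frac{1}{5}\right) - -2\right) = 2 \left(\frac{3}{5} + 2\right) = 2 \cdot \frac{13}{5} = \frac{26}{5} \approx 5.2$)
$P{\left(y \right)} = \frac{26}{5} + 2 y$ ($P{\left(y \right)} = y + \left(y + \frac{26}{5}\right) = y + \left(\frac{26}{5} + y\right) = \frac{26}{5} + 2 y$)
$C{\left(-2 \right)} P{\left(18 \right)} = \frac{8}{-2} \left(\frac{26}{5} + 2 \cdot 18\right) = 8 \left(- \frac{1}{2}\right) \left(\frac{26}{5} + 36\right) = \left(-4\right) \frac{206}{5} = - \frac{824}{5}$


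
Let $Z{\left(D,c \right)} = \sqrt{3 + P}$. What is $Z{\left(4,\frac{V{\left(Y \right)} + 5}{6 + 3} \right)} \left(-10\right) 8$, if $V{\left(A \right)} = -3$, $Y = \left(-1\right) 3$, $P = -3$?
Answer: $0$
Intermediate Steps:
$Y = -3$
$Z{\left(D,c \right)} = 0$ ($Z{\left(D,c \right)} = \sqrt{3 - 3} = \sqrt{0} = 0$)
$Z{\left(4,\frac{V{\left(Y \right)} + 5}{6 + 3} \right)} \left(-10\right) 8 = 0 \left(-10\right) 8 = 0 \cdot 8 = 0$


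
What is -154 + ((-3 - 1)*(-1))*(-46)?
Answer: -338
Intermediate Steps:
-154 + ((-3 - 1)*(-1))*(-46) = -154 - 4*(-1)*(-46) = -154 + 4*(-46) = -154 - 184 = -338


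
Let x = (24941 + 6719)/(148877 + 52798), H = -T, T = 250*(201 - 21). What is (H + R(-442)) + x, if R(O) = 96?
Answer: -1811196508/40335 ≈ -44904.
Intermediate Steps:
T = 45000 (T = 250*180 = 45000)
H = -45000 (H = -1*45000 = -45000)
x = 6332/40335 (x = 31660/201675 = 31660*(1/201675) = 6332/40335 ≈ 0.15699)
(H + R(-442)) + x = (-45000 + 96) + 6332/40335 = -44904 + 6332/40335 = -1811196508/40335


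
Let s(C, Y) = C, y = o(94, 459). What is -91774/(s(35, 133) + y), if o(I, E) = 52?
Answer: -91774/87 ≈ -1054.9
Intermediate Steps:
y = 52
-91774/(s(35, 133) + y) = -91774/(35 + 52) = -91774/87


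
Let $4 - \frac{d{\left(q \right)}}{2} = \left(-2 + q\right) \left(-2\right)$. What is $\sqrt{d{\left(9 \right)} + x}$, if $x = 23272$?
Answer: $2 \sqrt{5827} \approx 152.67$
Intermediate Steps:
$d{\left(q \right)} = 4 q$ ($d{\left(q \right)} = 8 - 2 \left(-2 + q\right) \left(-2\right) = 8 - 2 \left(4 - 2 q\right) = 8 + \left(-8 + 4 q\right) = 4 q$)
$\sqrt{d{\left(9 \right)} + x} = \sqrt{4 \cdot 9 + 23272} = \sqrt{36 + 23272} = \sqrt{23308} = 2 \sqrt{5827}$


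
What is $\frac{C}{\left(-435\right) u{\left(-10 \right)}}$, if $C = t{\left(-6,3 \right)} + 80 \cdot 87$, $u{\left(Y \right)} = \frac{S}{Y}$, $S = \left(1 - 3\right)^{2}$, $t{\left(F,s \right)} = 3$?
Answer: $\frac{2321}{58} \approx 40.017$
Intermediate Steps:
$S = 4$ ($S = \left(-2\right)^{2} = 4$)
$u{\left(Y \right)} = \frac{4}{Y}$
$C = 6963$ ($C = 3 + 80 \cdot 87 = 3 + 6960 = 6963$)
$\frac{C}{\left(-435\right) u{\left(-10 \right)}} = \frac{6963}{\left(-435\right) \frac{4}{-10}} = \frac{6963}{\left(-435\right) 4 \left(- \frac{1}{10}\right)} = \frac{6963}{\left(-435\right) \left(- \frac{2}{5}\right)} = \frac{6963}{174} = 6963 \cdot \frac{1}{174} = \frac{2321}{58}$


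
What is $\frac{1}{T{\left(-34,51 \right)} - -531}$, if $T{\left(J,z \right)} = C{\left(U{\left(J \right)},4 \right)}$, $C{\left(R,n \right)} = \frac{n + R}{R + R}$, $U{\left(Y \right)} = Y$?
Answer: $\frac{34}{18069} \approx 0.0018817$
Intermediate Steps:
$C{\left(R,n \right)} = \frac{R + n}{2 R}$
$T{\left(J,z \right)} = \frac{4 + J}{2 J}$ ($T{\left(J,z \right)} = \frac{J + 4}{2 J} = \frac{4 + J}{2 J}$)
$\frac{1}{T{\left(-34,51 \right)} - -531} = \frac{1}{\frac{4 - 34}{2 \left(-34\right)} - -531} = \frac{1}{\frac{1}{2} \left(- \frac{1}{34}\right) \left(-30\right) + 531} = \frac{1}{\frac{15}{34} + 531} = \frac{1}{\frac{18069}{34}} = \frac{34}{18069}$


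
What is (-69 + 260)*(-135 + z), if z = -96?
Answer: -44121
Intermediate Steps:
(-69 + 260)*(-135 + z) = (-69 + 260)*(-135 - 96) = 191*(-231) = -44121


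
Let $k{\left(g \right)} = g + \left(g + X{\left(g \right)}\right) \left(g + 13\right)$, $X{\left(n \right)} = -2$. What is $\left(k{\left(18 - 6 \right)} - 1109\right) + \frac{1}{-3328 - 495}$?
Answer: $- \frac{3238082}{3823} \approx -847.0$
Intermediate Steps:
$k{\left(g \right)} = g + \left(-2 + g\right) \left(13 + g\right)$ ($k{\left(g \right)} = g + \left(g - 2\right) \left(g + 13\right) = g + \left(-2 + g\right) \left(13 + g\right)$)
$\left(k{\left(18 - 6 \right)} - 1109\right) + \frac{1}{-3328 - 495} = \left(\left(-26 + \left(18 - 6\right)^{2} + 12 \left(18 - 6\right)\right) - 1109\right) + \frac{1}{-3328 - 495} = \left(\left(-26 + \left(18 - 6\right)^{2} + 12 \left(18 - 6\right)\right) - 1109\right) + \frac{1}{-3823} = \left(\left(-26 + 12^{2} + 12 \cdot 12\right) - 1109\right) - \frac{1}{3823} = \left(\left(-26 + 144 + 144\right) - 1109\right) - \frac{1}{3823} = \left(262 - 1109\right) - \frac{1}{3823} = -847 - \frac{1}{3823} = - \frac{3238082}{3823}$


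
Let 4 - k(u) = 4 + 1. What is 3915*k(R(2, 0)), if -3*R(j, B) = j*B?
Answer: -3915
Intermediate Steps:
R(j, B) = -B*j/3 (R(j, B) = -j*B/3 = -B*j/3)
k(u) = -1 (k(u) = 4 - (4 + 1) = 4 - 1*5 = 4 - 5 = -1)
3915*k(R(2, 0)) = 3915*(-1) = -3915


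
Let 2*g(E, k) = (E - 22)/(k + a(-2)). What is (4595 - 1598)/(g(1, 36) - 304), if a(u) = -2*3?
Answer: -19980/2029 ≈ -9.8472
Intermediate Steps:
a(u) = -6
g(E, k) = (-22 + E)/(2*(-6 + k)) (g(E, k) = ((E - 22)/(k - 6))/2 = ((-22 + E)/(-6 + k))/2 = (-22 + E)/(2*(-6 + k)))
(4595 - 1598)/(g(1, 36) - 304) = (4595 - 1598)/((-22 + 1)/(2*(-6 + 36)) - 304) = 2997/((1/2)*(-21)/30 - 304) = 2997/((1/2)*(1/30)*(-21) - 304) = 2997/(-7/20 - 304) = 2997/(-6087/20) = 2997*(-20/6087) = -19980/2029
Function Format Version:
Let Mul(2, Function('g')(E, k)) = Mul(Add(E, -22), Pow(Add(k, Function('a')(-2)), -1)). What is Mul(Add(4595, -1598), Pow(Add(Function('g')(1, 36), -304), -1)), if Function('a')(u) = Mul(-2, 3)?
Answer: Rational(-19980, 2029) ≈ -9.8472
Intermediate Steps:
Function('a')(u) = -6
Function('g')(E, k) = Mul(Rational(1, 2), Pow(Add(-6, k), -1), Add(-22, E)) (Function('g')(E, k) = Mul(Rational(1, 2), Mul(Add(E, -22), Pow(Add(k, -6), -1))) = Mul(Rational(1, 2), Mul(Add(-22, E), Pow(Add(-6, k), -1))) = Mul(Rational(1, 2), Mul(Pow(Add(-6, k), -1), Add(-22, E))) = Mul(Rational(1, 2), Pow(Add(-6, k), -1), Add(-22, E)))
Mul(Add(4595, -1598), Pow(Add(Function('g')(1, 36), -304), -1)) = Mul(Add(4595, -1598), Pow(Add(Mul(Rational(1, 2), Pow(Add(-6, 36), -1), Add(-22, 1)), -304), -1)) = Mul(2997, Pow(Add(Mul(Rational(1, 2), Pow(30, -1), -21), -304), -1)) = Mul(2997, Pow(Add(Mul(Rational(1, 2), Rational(1, 30), -21), -304), -1)) = Mul(2997, Pow(Add(Rational(-7, 20), -304), -1)) = Mul(2997, Pow(Rational(-6087, 20), -1)) = Mul(2997, Rational(-20, 6087)) = Rational(-19980, 2029)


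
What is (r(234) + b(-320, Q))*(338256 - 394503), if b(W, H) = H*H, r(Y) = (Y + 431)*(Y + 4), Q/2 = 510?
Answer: -67421591490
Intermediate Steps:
Q = 1020 (Q = 2*510 = 1020)
r(Y) = (4 + Y)*(431 + Y) (r(Y) = (431 + Y)*(4 + Y) = (4 + Y)*(431 + Y))
b(W, H) = H²
(r(234) + b(-320, Q))*(338256 - 394503) = ((1724 + 234² + 435*234) + 1020²)*(338256 - 394503) = ((1724 + 54756 + 101790) + 1040400)*(-56247) = (158270 + 1040400)*(-56247) = 1198670*(-56247) = -67421591490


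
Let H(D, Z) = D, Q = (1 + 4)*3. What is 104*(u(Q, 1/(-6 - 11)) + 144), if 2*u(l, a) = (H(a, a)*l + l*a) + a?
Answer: 252980/17 ≈ 14881.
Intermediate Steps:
Q = 15 (Q = 5*3 = 15)
u(l, a) = a/2 + a*l (u(l, a) = ((a*l + l*a) + a)/2 = ((a*l + a*l) + a)/2 = (2*a*l + a)/2 = (a + 2*a*l)/2 = a/2 + a*l)
104*(u(Q, 1/(-6 - 11)) + 144) = 104*((½ + 15)/(-6 - 11) + 144) = 104*((31/2)/(-17) + 144) = 104*(-1/17*31/2 + 144) = 104*(-31/34 + 144) = 104*(4865/34) = 252980/17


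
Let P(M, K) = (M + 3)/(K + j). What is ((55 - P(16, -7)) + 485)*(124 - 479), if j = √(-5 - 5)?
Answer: -11357515/59 - 6745*I*√10/59 ≈ -1.925e+5 - 361.52*I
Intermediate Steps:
j = I*√10 (j = √(-10) = I*√10 ≈ 3.1623*I)
P(M, K) = (3 + M)/(K + I*√10) (P(M, K) = (M + 3)/(K + I*√10) = (3 + M)/(K + I*√10))
((55 - P(16, -7)) + 485)*(124 - 479) = ((55 - (3 + 16)/(-7 + I*√10)) + 485)*(124 - 479) = ((55 - 19/(-7 + I*√10)) + 485)*(-355) = (540 - 19/(-7 + I*√10))*(-355) = -191700 + 6745/(-7 + I*√10)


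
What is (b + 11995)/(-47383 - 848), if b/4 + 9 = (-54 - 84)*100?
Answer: 43241/48231 ≈ 0.89654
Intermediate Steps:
b = -55236 (b = -36 + 4*((-54 - 84)*100) = -36 + 4*(-138*100) = -36 + 4*(-13800) = -36 - 55200 = -55236)
(b + 11995)/(-47383 - 848) = (-55236 + 11995)/(-47383 - 848) = -43241/(-48231) = -43241*(-1/48231) = 43241/48231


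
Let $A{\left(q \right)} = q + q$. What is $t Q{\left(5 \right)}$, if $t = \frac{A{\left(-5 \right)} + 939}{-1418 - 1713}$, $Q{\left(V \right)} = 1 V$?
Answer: $- \frac{4645}{3131} \approx -1.4836$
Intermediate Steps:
$Q{\left(V \right)} = V$
$A{\left(q \right)} = 2 q$
$t = - \frac{929}{3131}$ ($t = \frac{2 \left(-5\right) + 939}{-1418 - 1713} = \frac{-10 + 939}{-3131} = 929 \left(- \frac{1}{3131}\right) = - \frac{929}{3131} \approx -0.29671$)
$t Q{\left(5 \right)} = \left(- \frac{929}{3131}\right) 5 = - \frac{4645}{3131}$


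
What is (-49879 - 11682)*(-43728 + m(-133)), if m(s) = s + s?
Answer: 2708314634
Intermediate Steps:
m(s) = 2*s
(-49879 - 11682)*(-43728 + m(-133)) = (-49879 - 11682)*(-43728 + 2*(-133)) = -61561*(-43728 - 266) = -61561*(-43994) = 2708314634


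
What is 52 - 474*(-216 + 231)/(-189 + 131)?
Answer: 5063/29 ≈ 174.59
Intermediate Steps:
52 - 474*(-216 + 231)/(-189 + 131) = 52 - 7110/(-58) = 52 - 7110*(-1)/58 = 52 - 474*(-15/58) = 52 + 3555/29 = 5063/29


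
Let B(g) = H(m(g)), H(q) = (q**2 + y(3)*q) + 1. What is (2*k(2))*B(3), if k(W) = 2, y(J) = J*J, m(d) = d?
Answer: 148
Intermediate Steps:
y(J) = J**2
H(q) = 1 + q**2 + 9*q (H(q) = (q**2 + 3**2*q) + 1 = (q**2 + 9*q) + 1 = 1 + q**2 + 9*q)
B(g) = 1 + g**2 + 9*g
(2*k(2))*B(3) = (2*2)*(1 + 3**2 + 9*3) = 4*(1 + 9 + 27) = 4*37 = 148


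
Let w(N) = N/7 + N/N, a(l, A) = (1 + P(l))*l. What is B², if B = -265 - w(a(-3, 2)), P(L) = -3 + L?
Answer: 3523129/49 ≈ 71901.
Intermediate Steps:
a(l, A) = l*(-2 + l) (a(l, A) = (1 + (-3 + l))*l = (-2 + l)*l = l*(-2 + l))
w(N) = 1 + N/7 (w(N) = N*(⅐) + 1 = N/7 + 1 = 1 + N/7)
B = -1877/7 (B = -265 - (1 + (-3*(-2 - 3))/7) = -265 - (1 + (-3*(-5))/7) = -265 - (1 + (⅐)*15) = -265 - (1 + 15/7) = -265 - 1*22/7 = -265 - 22/7 = -1877/7 ≈ -268.14)
B² = (-1877/7)² = 3523129/49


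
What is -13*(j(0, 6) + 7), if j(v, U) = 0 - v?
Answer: -91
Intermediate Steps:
j(v, U) = -v
-13*(j(0, 6) + 7) = -13*(-1*0 + 7) = -13*(0 + 7) = -13*7 = -91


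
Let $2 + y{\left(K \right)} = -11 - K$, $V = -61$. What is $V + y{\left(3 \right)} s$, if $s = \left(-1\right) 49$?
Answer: $723$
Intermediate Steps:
$y{\left(K \right)} = -13 - K$ ($y{\left(K \right)} = -2 - \left(11 + K\right) = -13 - K$)
$s = -49$
$V + y{\left(3 \right)} s = -61 + \left(-13 - 3\right) \left(-49\right) = -61 - -784 = -61 + 784 = 723$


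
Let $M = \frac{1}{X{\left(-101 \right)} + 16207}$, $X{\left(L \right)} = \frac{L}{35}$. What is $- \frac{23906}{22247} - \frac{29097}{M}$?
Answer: $- \frac{367124198807806}{778645} \approx -4.7149 \cdot 10^{8}$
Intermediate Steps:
$X{\left(L \right)} = \frac{L}{35}$ ($X{\left(L \right)} = L \frac{1}{35} = \frac{L}{35}$)
$M = \frac{35}{567144}$ ($M = \frac{1}{\frac{1}{35} \left(-101\right) + 16207} = \frac{1}{- \frac{101}{35} + 16207} = \frac{1}{\frac{567144}{35}} = \frac{35}{567144} \approx 6.1713 \cdot 10^{-5}$)
$- \frac{23906}{22247} - \frac{29097}{M} = - \frac{23906}{22247} - \frac{29097}{\frac{35}{567144}} = \left(-23906\right) \frac{1}{22247} - \frac{16502188968}{35} = - \frac{23906}{22247} - \frac{16502188968}{35} = - \frac{367124198807806}{778645}$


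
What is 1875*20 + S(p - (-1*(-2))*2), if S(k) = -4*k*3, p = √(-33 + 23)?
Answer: 37548 - 12*I*√10 ≈ 37548.0 - 37.947*I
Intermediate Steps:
p = I*√10 (p = √(-10) = I*√10 ≈ 3.1623*I)
S(k) = -12*k
1875*20 + S(p - (-1*(-2))*2) = 1875*20 - 12*(I*√10 - (-1*(-2))*2) = 37500 - 12*(I*√10 - 2*2) = 37500 - 12*(I*√10 - 1*4) = 37500 - 12*(I*√10 - 4) = 37500 - 12*(-4 + I*√10) = 37500 + (48 - 12*I*√10) = 37548 - 12*I*√10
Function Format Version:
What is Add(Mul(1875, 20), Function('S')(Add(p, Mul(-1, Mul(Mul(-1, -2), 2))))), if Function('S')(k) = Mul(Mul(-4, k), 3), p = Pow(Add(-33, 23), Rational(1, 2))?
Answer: Add(37548, Mul(-12, I, Pow(10, Rational(1, 2)))) ≈ Add(37548., Mul(-37.947, I))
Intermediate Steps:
p = Mul(I, Pow(10, Rational(1, 2))) (p = Pow(-10, Rational(1, 2)) = Mul(I, Pow(10, Rational(1, 2))) ≈ Mul(3.1623, I))
Function('S')(k) = Mul(-12, k)
Add(Mul(1875, 20), Function('S')(Add(p, Mul(-1, Mul(Mul(-1, -2), 2))))) = Add(Mul(1875, 20), Mul(-12, Add(Mul(I, Pow(10, Rational(1, 2))), Mul(-1, Mul(Mul(-1, -2), 2))))) = Add(37500, Mul(-12, Add(Mul(I, Pow(10, Rational(1, 2))), Mul(-1, Mul(2, 2))))) = Add(37500, Mul(-12, Add(Mul(I, Pow(10, Rational(1, 2))), Mul(-1, 4)))) = Add(37500, Mul(-12, Add(Mul(I, Pow(10, Rational(1, 2))), -4))) = Add(37500, Mul(-12, Add(-4, Mul(I, Pow(10, Rational(1, 2)))))) = Add(37500, Add(48, Mul(-12, I, Pow(10, Rational(1, 2))))) = Add(37548, Mul(-12, I, Pow(10, Rational(1, 2))))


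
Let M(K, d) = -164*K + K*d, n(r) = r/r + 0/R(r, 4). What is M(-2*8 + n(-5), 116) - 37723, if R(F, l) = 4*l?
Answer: -37003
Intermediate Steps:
n(r) = 1 (n(r) = r/r + 0/((4*4)) = 1 + 0/16 = 1 + 0*(1/16) = 1 + 0 = 1)
M(-2*8 + n(-5), 116) - 37723 = (-2*8 + 1)*(-164 + 116) - 37723 = (-16 + 1)*(-48) - 37723 = -15*(-48) - 37723 = 720 - 37723 = -37003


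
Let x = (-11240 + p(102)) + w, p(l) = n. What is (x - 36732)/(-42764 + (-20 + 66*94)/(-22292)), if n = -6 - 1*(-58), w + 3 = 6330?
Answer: 231797789/238325318 ≈ 0.97261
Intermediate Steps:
w = 6327 (w = -3 + 6330 = 6327)
n = 52 (n = -6 + 58 = 52)
p(l) = 52
x = -4861 (x = (-11240 + 52) + 6327 = -11188 + 6327 = -4861)
(x - 36732)/(-42764 + (-20 + 66*94)/(-22292)) = (-4861 - 36732)/(-42764 + (-20 + 66*94)/(-22292)) = -41593/(-42764 + (-20 + 6204)*(-1/22292)) = -41593/(-42764 + 6184*(-1/22292)) = -41593/(-42764 - 1546/5573) = -41593/(-238325318/5573) = -41593*(-5573/238325318) = 231797789/238325318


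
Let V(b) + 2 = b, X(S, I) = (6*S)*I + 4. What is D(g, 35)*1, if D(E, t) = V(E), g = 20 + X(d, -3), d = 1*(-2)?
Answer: 58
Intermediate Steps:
d = -2
X(S, I) = 4 + 6*I*S (X(S, I) = 6*I*S + 4 = 4 + 6*I*S)
g = 60 (g = 20 + (4 + 6*(-3)*(-2)) = 20 + (4 + 36) = 20 + 40 = 60)
V(b) = -2 + b
D(E, t) = -2 + E
D(g, 35)*1 = (-2 + 60)*1 = 58*1 = 58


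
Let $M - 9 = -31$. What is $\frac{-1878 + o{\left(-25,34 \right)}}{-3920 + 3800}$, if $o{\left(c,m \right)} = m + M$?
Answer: $\frac{311}{20} \approx 15.55$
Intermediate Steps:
$M = -22$ ($M = 9 - 31 = -22$)
$o{\left(c,m \right)} = -22 + m$ ($o{\left(c,m \right)} = m - 22 = -22 + m$)
$\frac{-1878 + o{\left(-25,34 \right)}}{-3920 + 3800} = \frac{-1878 + \left(-22 + 34\right)}{-3920 + 3800} = \frac{-1878 + 12}{-120} = \left(-1866\right) \left(- \frac{1}{120}\right) = \frac{311}{20}$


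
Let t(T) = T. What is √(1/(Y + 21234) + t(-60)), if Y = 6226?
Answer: I*√11310767135/13730 ≈ 7.746*I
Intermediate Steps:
√(1/(Y + 21234) + t(-60)) = √(1/(6226 + 21234) - 60) = √(1/27460 - 60) = √(-1647599/27460) = I*√11310767135/13730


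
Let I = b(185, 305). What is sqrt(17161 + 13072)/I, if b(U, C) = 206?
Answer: 7*sqrt(617)/206 ≈ 0.84406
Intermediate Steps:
I = 206
sqrt(17161 + 13072)/I = sqrt(17161 + 13072)/206 = sqrt(30233)*(1/206) = (7*sqrt(617))*(1/206) = 7*sqrt(617)/206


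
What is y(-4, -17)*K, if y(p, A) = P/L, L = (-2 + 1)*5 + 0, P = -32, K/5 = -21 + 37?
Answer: 512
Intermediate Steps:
K = 80 (K = 5*(-21 + 37) = 5*16 = 80)
L = -5 (L = -1*5 + 0 = -5 + 0 = -5)
y(p, A) = 32/5 (y(p, A) = -32/(-5) = -32*(-1/5) = 32/5)
y(-4, -17)*K = (32/5)*80 = 512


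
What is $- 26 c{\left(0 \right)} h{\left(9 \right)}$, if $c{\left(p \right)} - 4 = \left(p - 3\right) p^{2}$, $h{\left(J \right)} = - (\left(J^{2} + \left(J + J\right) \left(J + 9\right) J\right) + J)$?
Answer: $312624$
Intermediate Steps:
$h{\left(J \right)} = - J - J^{2} - 2 J^{2} \left(9 + J\right)$ ($h{\left(J \right)} = - (\left(J^{2} + 2 J \left(9 + J\right) J\right) + J) = - (\left(J^{2} + 2 J^{2} \left(9 + J\right)\right) + J) = - (J + J^{2} + 2 J^{2} \left(9 + J\right)) = - J - J^{2} - 2 J^{2} \left(9 + J\right)$)
$c{\left(p \right)} = 4 + p^{2} \left(-3 + p\right)$ ($c{\left(p \right)} = 4 + \left(p - 3\right) p^{2} = 4 + \left(-3 + p\right) p^{2} = 4 + p^{2} \left(-3 + p\right)$)
$- 26 c{\left(0 \right)} h{\left(9 \right)} = - 26 \left(4 + 0^{3} - 3 \cdot 0^{2}\right) \left(\left(-1\right) 9 \left(1 + 2 \cdot 9^{2} + 19 \cdot 9\right)\right) = - 26 \left(4 + 0 - 0\right) \left(\left(-1\right) 9 \left(1 + 2 \cdot 81 + 171\right)\right) = - 26 \left(4 + 0 + 0\right) \left(\left(-1\right) 9 \left(1 + 162 + 171\right)\right) = \left(-26\right) 4 \left(\left(-1\right) 9 \cdot 334\right) = \left(-104\right) \left(-3006\right) = 312624$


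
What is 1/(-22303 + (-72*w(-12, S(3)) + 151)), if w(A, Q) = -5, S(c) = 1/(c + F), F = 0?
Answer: -1/21792 ≈ -4.5888e-5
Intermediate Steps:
S(c) = 1/c (S(c) = 1/(c + 0) = 1/c)
1/(-22303 + (-72*w(-12, S(3)) + 151)) = 1/(-22303 + (-72*(-5) + 151)) = 1/(-22303 + (360 + 151)) = 1/(-22303 + 511) = 1/(-21792) = -1/21792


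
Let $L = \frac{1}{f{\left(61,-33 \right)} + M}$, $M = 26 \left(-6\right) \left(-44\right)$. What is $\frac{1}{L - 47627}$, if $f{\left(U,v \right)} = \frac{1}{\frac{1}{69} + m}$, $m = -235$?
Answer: $- \frac{111292827}{5300543455315} \approx -2.0996 \cdot 10^{-5}$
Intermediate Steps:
$f{\left(U,v \right)} = - \frac{69}{16214}$ ($f{\left(U,v \right)} = \frac{1}{\frac{1}{69} - 235} = \frac{1}{- \frac{16214}{69}} = - \frac{69}{16214}$)
$M = 6864$ ($M = \left(-156\right) \left(-44\right) = 6864$)
$L = \frac{16214}{111292827}$ ($L = \frac{1}{- \frac{69}{16214} + 6864} = \frac{1}{\frac{111292827}{16214}} = \frac{16214}{111292827} \approx 0.00014569$)
$\frac{1}{L - 47627} = \frac{1}{\frac{16214}{111292827} - 47627} = \frac{1}{- \frac{5300543455315}{111292827}} = - \frac{111292827}{5300543455315}$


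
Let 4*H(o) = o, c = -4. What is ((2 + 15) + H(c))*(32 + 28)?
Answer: 960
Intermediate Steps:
H(o) = o/4
((2 + 15) + H(c))*(32 + 28) = ((2 + 15) + (1/4)*(-4))*(32 + 28) = (17 - 1)*60 = 16*60 = 960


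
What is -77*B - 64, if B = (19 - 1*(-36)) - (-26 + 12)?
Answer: -5377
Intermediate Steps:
B = 69 (B = (19 + 36) - 1*(-14) = 55 + 14 = 69)
-77*B - 64 = -77*69 - 64 = -5313 - 64 = -5377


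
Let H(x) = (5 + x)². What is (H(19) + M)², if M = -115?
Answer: 212521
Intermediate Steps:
(H(19) + M)² = ((5 + 19)² - 115)² = (24² - 115)² = (576 - 115)² = 461² = 212521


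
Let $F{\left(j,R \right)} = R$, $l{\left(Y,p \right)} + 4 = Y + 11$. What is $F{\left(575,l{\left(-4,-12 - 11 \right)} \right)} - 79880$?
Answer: $-79877$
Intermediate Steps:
$l{\left(Y,p \right)} = 7 + Y$ ($l{\left(Y,p \right)} = -4 + \left(Y + 11\right) = -4 + \left(11 + Y\right) = 7 + Y$)
$F{\left(575,l{\left(-4,-12 - 11 \right)} \right)} - 79880 = \left(7 - 4\right) - 79880 = 3 - 79880 = -79877$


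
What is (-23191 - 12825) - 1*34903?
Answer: -70919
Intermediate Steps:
(-23191 - 12825) - 1*34903 = -36016 - 34903 = -70919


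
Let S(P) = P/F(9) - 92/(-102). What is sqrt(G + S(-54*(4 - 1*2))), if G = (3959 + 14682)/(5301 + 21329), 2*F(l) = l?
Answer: I*sqrt(5825730)/510 ≈ 4.7327*I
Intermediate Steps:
F(l) = l/2
S(P) = 46/51 + 2*P/9 (S(P) = P/(((1/2)*9)) - 92/(-102) = P/(9/2) - 92*(-1/102) = P*(2/9) + 46/51 = 2*P/9 + 46/51 = 46/51 + 2*P/9)
G = 7/10 (G = 18641/26630 = 18641*(1/26630) = 7/10 ≈ 0.70000)
sqrt(G + S(-54*(4 - 1*2))) = sqrt(7/10 + (46/51 + 2*(-54*(4 - 1*2))/9)) = sqrt(7/10 + (46/51 + 2*(-54*(4 - 2))/9)) = sqrt(7/10 + (46/51 + 2*(-54*2)/9)) = sqrt(7/10 + (46/51 + (2/9)*(-108))) = sqrt(7/10 + (46/51 - 24)) = sqrt(7/10 - 1178/51) = sqrt(-11423/510) = I*sqrt(5825730)/510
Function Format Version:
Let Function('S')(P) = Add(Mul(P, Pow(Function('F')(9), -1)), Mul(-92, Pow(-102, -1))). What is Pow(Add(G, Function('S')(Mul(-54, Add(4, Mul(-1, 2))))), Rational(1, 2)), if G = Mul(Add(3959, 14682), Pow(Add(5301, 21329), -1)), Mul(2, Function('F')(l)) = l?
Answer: Mul(Rational(1, 510), I, Pow(5825730, Rational(1, 2))) ≈ Mul(4.7327, I)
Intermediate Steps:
Function('F')(l) = Mul(Rational(1, 2), l)
Function('S')(P) = Add(Rational(46, 51), Mul(Rational(2, 9), P)) (Function('S')(P) = Add(Mul(P, Pow(Mul(Rational(1, 2), 9), -1)), Mul(-92, Pow(-102, -1))) = Add(Mul(P, Pow(Rational(9, 2), -1)), Mul(-92, Rational(-1, 102))) = Add(Mul(P, Rational(2, 9)), Rational(46, 51)) = Add(Mul(Rational(2, 9), P), Rational(46, 51)) = Add(Rational(46, 51), Mul(Rational(2, 9), P)))
G = Rational(7, 10) (G = Mul(18641, Pow(26630, -1)) = Mul(18641, Rational(1, 26630)) = Rational(7, 10) ≈ 0.70000)
Pow(Add(G, Function('S')(Mul(-54, Add(4, Mul(-1, 2))))), Rational(1, 2)) = Pow(Add(Rational(7, 10), Add(Rational(46, 51), Mul(Rational(2, 9), Mul(-54, Add(4, Mul(-1, 2)))))), Rational(1, 2)) = Pow(Add(Rational(7, 10), Add(Rational(46, 51), Mul(Rational(2, 9), Mul(-54, Add(4, -2))))), Rational(1, 2)) = Pow(Add(Rational(7, 10), Add(Rational(46, 51), Mul(Rational(2, 9), Mul(-54, 2)))), Rational(1, 2)) = Pow(Add(Rational(7, 10), Add(Rational(46, 51), Mul(Rational(2, 9), -108))), Rational(1, 2)) = Pow(Add(Rational(7, 10), Add(Rational(46, 51), -24)), Rational(1, 2)) = Pow(Add(Rational(7, 10), Rational(-1178, 51)), Rational(1, 2)) = Pow(Rational(-11423, 510), Rational(1, 2)) = Mul(Rational(1, 510), I, Pow(5825730, Rational(1, 2)))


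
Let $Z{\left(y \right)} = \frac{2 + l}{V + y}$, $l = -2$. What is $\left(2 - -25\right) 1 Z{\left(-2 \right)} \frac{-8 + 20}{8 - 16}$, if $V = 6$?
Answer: $0$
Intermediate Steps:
$Z{\left(y \right)} = 0$ ($Z{\left(y \right)} = \frac{2 - 2}{6 + y} = \frac{0}{6 + y} = 0$)
$\left(2 - -25\right) 1 Z{\left(-2 \right)} \frac{-8 + 20}{8 - 16} = \left(2 - -25\right) 1 \cdot 0 \frac{-8 + 20}{8 - 16} = \left(2 + 25\right) 1 \cdot 0 \frac{12}{-8} = 27 \cdot 1 \cdot 0 \cdot 12 \left(- \frac{1}{8}\right) = 27 \cdot 0 \left(- \frac{3}{2}\right) = 0 \left(- \frac{3}{2}\right) = 0$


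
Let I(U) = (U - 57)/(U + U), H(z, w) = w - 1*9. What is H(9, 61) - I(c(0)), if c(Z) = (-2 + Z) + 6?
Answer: 469/8 ≈ 58.625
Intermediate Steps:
c(Z) = 4 + Z
H(z, w) = -9 + w (H(z, w) = w - 9 = -9 + w)
I(U) = (-57 + U)/(2*U) (I(U) = (-57 + U)/((2*U)) = (-57 + U)*(1/(2*U)) = (-57 + U)/(2*U))
H(9, 61) - I(c(0)) = (-9 + 61) - (-57 + (4 + 0))/(2*(4 + 0)) = 52 - (-57 + 4)/(2*4) = 52 - (-53)/(2*4) = 52 - 1*(-53/8) = 52 + 53/8 = 469/8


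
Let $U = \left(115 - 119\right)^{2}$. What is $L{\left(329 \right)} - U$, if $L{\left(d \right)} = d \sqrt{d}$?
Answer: $-16 + 329 \sqrt{329} \approx 5951.5$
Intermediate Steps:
$U = 16$ ($U = \left(-4\right)^{2} = 16$)
$L{\left(d \right)} = d^{\frac{3}{2}}$
$L{\left(329 \right)} - U = 329^{\frac{3}{2}} - 16 = 329 \sqrt{329} - 16 = -16 + 329 \sqrt{329}$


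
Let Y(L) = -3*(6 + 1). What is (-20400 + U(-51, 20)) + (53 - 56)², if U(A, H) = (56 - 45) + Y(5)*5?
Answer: -20485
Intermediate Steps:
Y(L) = -21 (Y(L) = -3*7 = -21)
U(A, H) = -94 (U(A, H) = (56 - 45) - 21*5 = 11 - 105 = -94)
(-20400 + U(-51, 20)) + (53 - 56)² = (-20400 - 94) + (53 - 56)² = -20494 + (-3)² = -20494 + 9 = -20485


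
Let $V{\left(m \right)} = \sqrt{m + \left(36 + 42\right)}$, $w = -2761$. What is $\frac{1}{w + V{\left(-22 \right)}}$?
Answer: $- \frac{2761}{7623065} - \frac{2 \sqrt{14}}{7623065} \approx -0.00036317$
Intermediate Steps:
$V{\left(m \right)} = \sqrt{78 + m}$ ($V{\left(m \right)} = \sqrt{m + 78} = \sqrt{78 + m}$)
$\frac{1}{w + V{\left(-22 \right)}} = \frac{1}{-2761 + \sqrt{78 - 22}} = \frac{1}{-2761 + \sqrt{56}} = \frac{1}{-2761 + 2 \sqrt{14}}$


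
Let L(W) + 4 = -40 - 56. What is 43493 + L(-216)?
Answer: 43393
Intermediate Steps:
L(W) = -100 (L(W) = -4 + (-40 - 56) = -4 - 96 = -100)
43493 + L(-216) = 43493 - 100 = 43393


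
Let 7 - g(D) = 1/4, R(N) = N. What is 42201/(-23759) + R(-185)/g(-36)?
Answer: -18721087/641493 ≈ -29.184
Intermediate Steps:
g(D) = 27/4 (g(D) = 7 - 1/4 = 7 - 1*¼ = 7 - ¼ = 27/4)
42201/(-23759) + R(-185)/g(-36) = 42201/(-23759) - 185/27/4 = 42201*(-1/23759) - 185*4/27 = -42201/23759 - 740/27 = -18721087/641493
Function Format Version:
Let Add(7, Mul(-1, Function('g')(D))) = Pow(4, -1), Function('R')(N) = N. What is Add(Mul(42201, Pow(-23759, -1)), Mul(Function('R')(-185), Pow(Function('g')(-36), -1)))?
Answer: Rational(-18721087, 641493) ≈ -29.184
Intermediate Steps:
Function('g')(D) = Rational(27, 4) (Function('g')(D) = Add(7, Mul(-1, Pow(4, -1))) = Add(7, Mul(-1, Rational(1, 4))) = Add(7, Rational(-1, 4)) = Rational(27, 4))
Add(Mul(42201, Pow(-23759, -1)), Mul(Function('R')(-185), Pow(Function('g')(-36), -1))) = Add(Mul(42201, Pow(-23759, -1)), Mul(-185, Pow(Rational(27, 4), -1))) = Add(Mul(42201, Rational(-1, 23759)), Mul(-185, Rational(4, 27))) = Add(Rational(-42201, 23759), Rational(-740, 27)) = Rational(-18721087, 641493)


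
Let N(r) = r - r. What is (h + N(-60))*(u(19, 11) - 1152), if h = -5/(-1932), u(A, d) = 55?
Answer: -5485/1932 ≈ -2.8390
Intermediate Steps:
N(r) = 0
h = 5/1932 (h = -5*(-1/1932) = 5/1932 ≈ 0.0025880)
(h + N(-60))*(u(19, 11) - 1152) = (5/1932 + 0)*(55 - 1152) = (5/1932)*(-1097) = -5485/1932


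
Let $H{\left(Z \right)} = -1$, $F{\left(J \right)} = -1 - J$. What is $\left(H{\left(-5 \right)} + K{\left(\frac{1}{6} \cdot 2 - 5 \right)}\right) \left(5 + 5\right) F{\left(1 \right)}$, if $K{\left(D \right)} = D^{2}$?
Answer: $- \frac{3740}{9} \approx -415.56$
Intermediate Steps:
$\left(H{\left(-5 \right)} + K{\left(\frac{1}{6} \cdot 2 - 5 \right)}\right) \left(5 + 5\right) F{\left(1 \right)} = \left(-1 + \left(\frac{1}{6} \cdot 2 - 5\right)^{2}\right) \left(5 + 5\right) \left(-1 - 1\right) = \left(-1 + \left(\frac{1}{6} \cdot 2 - 5\right)^{2}\right) 10 \left(-1 - 1\right) = \left(-1 + \left(\frac{1}{3} - 5\right)^{2}\right) 10 \left(-2\right) = \left(-1 + \left(- \frac{14}{3}\right)^{2}\right) \left(-20\right) = \left(-1 + \frac{196}{9}\right) \left(-20\right) = \frac{187}{9} \left(-20\right) = - \frac{3740}{9}$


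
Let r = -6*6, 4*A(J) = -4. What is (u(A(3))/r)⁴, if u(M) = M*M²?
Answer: 1/1679616 ≈ 5.9537e-7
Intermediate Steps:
A(J) = -1 (A(J) = (¼)*(-4) = -1)
r = -36
u(M) = M³
(u(A(3))/r)⁴ = ((-1)³/(-36))⁴ = (-1*(-1/36))⁴ = (1/36)⁴ = 1/1679616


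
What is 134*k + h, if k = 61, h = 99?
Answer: 8273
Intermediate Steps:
134*k + h = 134*61 + 99 = 8174 + 99 = 8273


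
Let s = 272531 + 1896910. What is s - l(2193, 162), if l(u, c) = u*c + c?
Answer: 1814013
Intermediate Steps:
s = 2169441
l(u, c) = c + c*u (l(u, c) = c*u + c = c + c*u)
s - l(2193, 162) = 2169441 - 162*(1 + 2193) = 2169441 - 162*2194 = 2169441 - 1*355428 = 2169441 - 355428 = 1814013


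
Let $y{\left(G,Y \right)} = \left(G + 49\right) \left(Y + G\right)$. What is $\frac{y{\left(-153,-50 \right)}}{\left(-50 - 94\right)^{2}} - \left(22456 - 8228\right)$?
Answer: $- \frac{36876337}{2592} \approx -14227.0$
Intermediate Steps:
$y{\left(G,Y \right)} = \left(49 + G\right) \left(G + Y\right)$
$\frac{y{\left(-153,-50 \right)}}{\left(-50 - 94\right)^{2}} - \left(22456 - 8228\right) = \frac{\left(-153\right)^{2} + 49 \left(-153\right) + 49 \left(-50\right) - -7650}{\left(-50 - 94\right)^{2}} - \left(22456 - 8228\right) = \frac{23409 - 7497 - 2450 + 7650}{\left(-144\right)^{2}} - 14228 = \frac{21112}{20736} - 14228 = 21112 \cdot \frac{1}{20736} - 14228 = \frac{2639}{2592} - 14228 = - \frac{36876337}{2592}$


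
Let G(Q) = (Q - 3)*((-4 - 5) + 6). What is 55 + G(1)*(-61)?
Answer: -311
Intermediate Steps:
G(Q) = 9 - 3*Q (G(Q) = (-3 + Q)*(-9 + 6) = (-3 + Q)*(-3) = 9 - 3*Q)
55 + G(1)*(-61) = 55 + (9 - 3*1)*(-61) = 55 + (9 - 3)*(-61) = 55 + 6*(-61) = 55 - 366 = -311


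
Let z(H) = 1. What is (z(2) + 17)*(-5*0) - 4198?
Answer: -4198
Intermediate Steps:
(z(2) + 17)*(-5*0) - 4198 = (1 + 17)*(-5*0) - 4198 = 18*0 - 4198 = 0 - 4198 = -4198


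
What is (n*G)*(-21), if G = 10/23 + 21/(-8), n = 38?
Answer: 160797/92 ≈ 1747.8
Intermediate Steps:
G = -403/184 (G = 10*(1/23) + 21*(-1/8) = 10/23 - 21/8 = -403/184 ≈ -2.1902)
(n*G)*(-21) = (38*(-403/184))*(-21) = -7657/92*(-21) = 160797/92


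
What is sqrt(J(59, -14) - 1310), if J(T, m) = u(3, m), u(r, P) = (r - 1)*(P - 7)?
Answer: 26*I*sqrt(2) ≈ 36.77*I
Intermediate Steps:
u(r, P) = (-1 + r)*(-7 + P)
J(T, m) = -14 + 2*m (J(T, m) = 7 - m - 7*3 + m*3 = 7 - m - 21 + 3*m = -14 + 2*m)
sqrt(J(59, -14) - 1310) = sqrt((-14 + 2*(-14)) - 1310) = sqrt((-14 - 28) - 1310) = sqrt(-42 - 1310) = sqrt(-1352) = 26*I*sqrt(2)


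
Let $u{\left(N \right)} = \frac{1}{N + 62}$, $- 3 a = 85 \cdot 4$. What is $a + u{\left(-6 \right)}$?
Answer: $- \frac{19037}{168} \approx -113.32$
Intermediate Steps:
$a = - \frac{340}{3}$ ($a = - \frac{85 \cdot 4}{3} = \left(- \frac{1}{3}\right) 340 = - \frac{340}{3} \approx -113.33$)
$u{\left(N \right)} = \frac{1}{62 + N}$
$a + u{\left(-6 \right)} = - \frac{340}{3} + \frac{1}{62 - 6} = - \frac{340}{3} + \frac{1}{56} = - \frac{19037}{168}$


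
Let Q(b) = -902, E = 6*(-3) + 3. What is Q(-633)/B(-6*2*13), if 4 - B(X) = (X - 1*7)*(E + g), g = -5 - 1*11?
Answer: 82/459 ≈ 0.17865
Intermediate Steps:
g = -16 (g = -5 - 11 = -16)
E = -15 (E = -18 + 3 = -15)
B(X) = -213 + 31*X (B(X) = 4 - (X - 1*7)*(-15 - 16) = 4 - (X - 7)*(-31) = 4 - (-7 + X)*(-31) = 4 - (217 - 31*X) = 4 + (-217 + 31*X) = -213 + 31*X)
Q(-633)/B(-6*2*13) = -902/(-213 + 31*(-6*2*13)) = -902/(-213 + 31*(-12*13)) = -902/(-213 + 31*(-156)) = -902/(-213 - 4836) = -902/(-5049) = -902*(-1/5049) = 82/459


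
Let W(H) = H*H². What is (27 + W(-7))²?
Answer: 99856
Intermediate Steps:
W(H) = H³
(27 + W(-7))² = (27 + (-7)³)² = (27 - 343)² = (-316)² = 99856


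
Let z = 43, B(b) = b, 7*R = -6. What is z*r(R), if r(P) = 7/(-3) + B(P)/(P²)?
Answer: -301/2 ≈ -150.50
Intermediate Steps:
R = -6/7 (R = (⅐)*(-6) = -6/7 ≈ -0.85714)
r(P) = -7/3 + 1/P (r(P) = 7/(-3) + P/(P²) = 7*(-⅓) + P/P² = -7/3 + 1/P)
z*r(R) = 43*(-7/3 + 1/(-6/7)) = 43*(-7/3 - 7/6) = 43*(-7/2) = -301/2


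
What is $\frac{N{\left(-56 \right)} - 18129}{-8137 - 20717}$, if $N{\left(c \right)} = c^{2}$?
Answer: $\frac{14993}{28854} \approx 0.51962$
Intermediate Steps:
$\frac{N{\left(-56 \right)} - 18129}{-8137 - 20717} = \frac{\left(-56\right)^{2} - 18129}{-8137 - 20717} = \frac{3136 - 18129}{-28854} = \left(-14993\right) \left(- \frac{1}{28854}\right) = \frac{14993}{28854}$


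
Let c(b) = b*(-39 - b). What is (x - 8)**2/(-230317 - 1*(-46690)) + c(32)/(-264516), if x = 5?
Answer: 3840925/449743329 ≈ 0.0085403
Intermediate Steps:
(x - 8)**2/(-230317 - 1*(-46690)) + c(32)/(-264516) = (5 - 8)**2/(-230317 - 1*(-46690)) - 1*32*(39 + 32)/(-264516) = (-3)**2/(-230317 + 46690) - 1*32*71*(-1/264516) = 9/(-183627) - 2272*(-1/264516) = 9*(-1/183627) + 568/66129 = -1/20403 + 568/66129 = 3840925/449743329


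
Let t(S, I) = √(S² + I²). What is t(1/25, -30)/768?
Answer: √562501/19200 ≈ 0.039063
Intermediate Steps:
t(S, I) = √(I² + S²)
t(1/25, -30)/768 = √((-30)² + (1/25)²)/768 = √(900 + (1/25)²)*(1/768) = √(900 + 1/625)*(1/768) = √(562501/625)*(1/768) = (√562501/25)*(1/768) = √562501/19200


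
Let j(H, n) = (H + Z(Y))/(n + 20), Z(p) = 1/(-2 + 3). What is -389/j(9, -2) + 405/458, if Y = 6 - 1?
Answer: -1601433/2290 ≈ -699.32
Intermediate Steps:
Y = 5
Z(p) = 1 (Z(p) = 1/1 = 1)
j(H, n) = (1 + H)/(20 + n) (j(H, n) = (H + 1)/(n + 20) = (1 + H)/(20 + n))
-389/j(9, -2) + 405/458 = -389*(20 - 2)/(1 + 9) + 405/458 = -389/(10/18) + 405*(1/458) = -389/((1/18)*10) + 405/458 = -389/5/9 + 405/458 = -389*9/5 + 405/458 = -3501/5 + 405/458 = -1601433/2290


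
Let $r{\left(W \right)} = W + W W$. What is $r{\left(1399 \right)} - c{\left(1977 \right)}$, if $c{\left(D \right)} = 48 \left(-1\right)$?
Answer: $1958648$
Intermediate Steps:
$c{\left(D \right)} = -48$
$r{\left(W \right)} = W + W^{2}$
$r{\left(1399 \right)} - c{\left(1977 \right)} = 1399 \left(1 + 1399\right) - -48 = 1399 \cdot 1400 + 48 = 1958600 + 48 = 1958648$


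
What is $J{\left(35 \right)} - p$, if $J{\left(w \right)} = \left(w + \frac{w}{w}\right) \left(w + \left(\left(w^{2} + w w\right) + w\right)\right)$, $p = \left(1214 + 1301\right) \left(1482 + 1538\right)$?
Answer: $-7504580$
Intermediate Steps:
$p = 7595300$ ($p = 2515 \cdot 3020 = 7595300$)
$J{\left(w \right)} = \left(1 + w\right) \left(2 w + 2 w^{2}\right)$ ($J{\left(w \right)} = \left(w + 1\right) \left(w + \left(\left(w^{2} + w^{2}\right) + w\right)\right) = \left(1 + w\right) \left(w + \left(2 w^{2} + w\right)\right) = \left(1 + w\right) \left(w + \left(w + 2 w^{2}\right)\right) = \left(1 + w\right) \left(2 w + 2 w^{2}\right)$)
$J{\left(35 \right)} - p = 2 \cdot 35 \left(1 + 35^{2} + 2 \cdot 35\right) - 7595300 = 2 \cdot 35 \left(1 + 1225 + 70\right) - 7595300 = 2 \cdot 35 \cdot 1296 - 7595300 = 90720 - 7595300 = -7504580$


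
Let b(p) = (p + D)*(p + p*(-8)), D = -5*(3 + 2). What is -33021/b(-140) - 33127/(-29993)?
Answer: 2115678251/1616622700 ≈ 1.3087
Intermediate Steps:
D = -25 (D = -5*5 = -25)
b(p) = -7*p*(-25 + p) (b(p) = (p - 25)*(p + p*(-8)) = (-25 + p)*(p - 8*p) = (-25 + p)*(-7*p) = -7*p*(-25 + p))
-33021/b(-140) - 33127/(-29993) = -33021*(-1/(980*(25 - 1*(-140)))) - 33127/(-29993) = -33021*(-1/(980*(25 + 140))) - 33127*(-1/29993) = -33021/(7*(-140)*165) + 33127/29993 = -33021/(-161700) + 33127/29993 = -33021*(-1/161700) + 33127/29993 = 11007/53900 + 33127/29993 = 2115678251/1616622700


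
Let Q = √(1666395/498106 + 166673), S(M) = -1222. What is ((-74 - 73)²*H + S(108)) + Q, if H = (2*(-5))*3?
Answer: -649492 + √41353999274733698/498106 ≈ -6.4908e+5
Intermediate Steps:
H = -30 (H = -10*3 = -30)
Q = √41353999274733698/498106 (Q = √(1666395*(1/498106) + 166673) = √(1666395/498106 + 166673) = √(83022487733/498106) = √41353999274733698/498106 ≈ 408.26)
((-74 - 73)²*H + S(108)) + Q = ((-74 - 73)²*(-30) - 1222) + √41353999274733698/498106 = ((-147)²*(-30) - 1222) + √41353999274733698/498106 = (21609*(-30) - 1222) + √41353999274733698/498106 = (-648270 - 1222) + √41353999274733698/498106 = -649492 + √41353999274733698/498106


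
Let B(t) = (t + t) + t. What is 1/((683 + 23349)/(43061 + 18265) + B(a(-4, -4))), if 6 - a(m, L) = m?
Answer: 30663/931906 ≈ 0.032904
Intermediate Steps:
a(m, L) = 6 - m
B(t) = 3*t (B(t) = 2*t + t = 3*t)
1/((683 + 23349)/(43061 + 18265) + B(a(-4, -4))) = 1/((683 + 23349)/(43061 + 18265) + 3*(6 - 1*(-4))) = 1/(24032/61326 + 3*(6 + 4)) = 1/(24032*(1/61326) + 3*10) = 1/(12016/30663 + 30) = 1/(931906/30663) = 30663/931906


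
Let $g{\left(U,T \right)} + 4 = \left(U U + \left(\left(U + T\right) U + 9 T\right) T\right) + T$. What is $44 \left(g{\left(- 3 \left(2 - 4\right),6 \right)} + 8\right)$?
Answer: $35288$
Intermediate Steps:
$g{\left(U,T \right)} = -4 + T + U^{2} + T \left(9 T + U \left(T + U\right)\right)$ ($g{\left(U,T \right)} = -4 + \left(\left(U U + \left(\left(U + T\right) U + 9 T\right) T\right) + T\right) = -4 + \left(\left(U^{2} + \left(\left(T + U\right) U + 9 T\right) T\right) + T\right) = -4 + \left(\left(U^{2} + \left(U \left(T + U\right) + 9 T\right) T\right) + T\right) = -4 + \left(\left(U^{2} + \left(9 T + U \left(T + U\right)\right) T\right) + T\right) = -4 + \left(\left(U^{2} + T \left(9 T + U \left(T + U\right)\right)\right) + T\right) = -4 + \left(T + U^{2} + T \left(9 T + U \left(T + U\right)\right)\right) = -4 + T + U^{2} + T \left(9 T + U \left(T + U\right)\right)$)
$44 \left(g{\left(- 3 \left(2 - 4\right),6 \right)} + 8\right) = 44 \left(\left(-4 + 6 + \left(- 3 \left(2 - 4\right)\right)^{2} + 9 \cdot 6^{2} + 6 \left(- 3 \left(2 - 4\right)\right)^{2} + - 3 \left(2 - 4\right) 6^{2}\right) + 8\right) = 44 \left(\left(-4 + 6 + \left(\left(-3\right) \left(-2\right)\right)^{2} + 9 \cdot 36 + 6 \left(\left(-3\right) \left(-2\right)\right)^{2} + \left(-3\right) \left(-2\right) 36\right) + 8\right) = 44 \left(\left(-4 + 6 + 6^{2} + 324 + 6 \cdot 6^{2} + 6 \cdot 36\right) + 8\right) = 44 \left(\left(-4 + 6 + 36 + 324 + 6 \cdot 36 + 216\right) + 8\right) = 44 \left(\left(-4 + 6 + 36 + 324 + 216 + 216\right) + 8\right) = 44 \left(794 + 8\right) = 44 \cdot 802 = 35288$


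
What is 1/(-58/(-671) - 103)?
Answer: -671/69055 ≈ -0.0097169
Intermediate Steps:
1/(-58/(-671) - 103) = 1/(-58*(-1/671) - 103) = 1/(58/671 - 103) = 1/(-69055/671) = -671/69055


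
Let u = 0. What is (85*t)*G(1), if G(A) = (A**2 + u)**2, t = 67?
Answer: 5695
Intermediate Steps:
G(A) = A**4 (G(A) = (A**2 + 0)**2 = (A**2)**2 = A**4)
(85*t)*G(1) = (85*67)*1**4 = 5695*1 = 5695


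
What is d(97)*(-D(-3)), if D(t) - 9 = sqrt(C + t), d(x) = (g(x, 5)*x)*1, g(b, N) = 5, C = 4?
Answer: -4850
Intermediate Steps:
d(x) = 5*x (d(x) = (5*x)*1 = 5*x)
D(t) = 9 + sqrt(4 + t)
d(97)*(-D(-3)) = (5*97)*(-(9 + sqrt(4 - 3))) = 485*(-(9 + sqrt(1))) = 485*(-(9 + 1)) = 485*(-1*10) = 485*(-10) = -4850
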